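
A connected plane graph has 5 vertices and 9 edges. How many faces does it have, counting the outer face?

Euler's formula for a connected plane graph: V − E + F = 2, so F = 2 − 5 + 9 = 6.

6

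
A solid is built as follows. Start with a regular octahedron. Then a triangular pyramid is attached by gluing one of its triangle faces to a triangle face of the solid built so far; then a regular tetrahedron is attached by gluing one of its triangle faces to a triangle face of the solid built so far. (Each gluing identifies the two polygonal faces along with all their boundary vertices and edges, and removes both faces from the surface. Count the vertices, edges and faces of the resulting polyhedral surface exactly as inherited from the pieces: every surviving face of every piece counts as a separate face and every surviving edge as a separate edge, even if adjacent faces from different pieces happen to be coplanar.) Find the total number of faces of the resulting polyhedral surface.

12

A regular octahedron: V=6, E=12, F=8.
Attach a triangular pyramid (V=4, E=6, F=4) along a 3-gon: merge 3 vertices and 3 edges, delete both glued faces → V=7, E=15, F=10.
Attach a regular tetrahedron (V=4, E=6, F=4) along a 3-gon: merge 3 vertices and 3 edges, delete both glued faces → V=8, E=18, F=12.
Check: V − E + F = 8 − 18 + 12 = 2.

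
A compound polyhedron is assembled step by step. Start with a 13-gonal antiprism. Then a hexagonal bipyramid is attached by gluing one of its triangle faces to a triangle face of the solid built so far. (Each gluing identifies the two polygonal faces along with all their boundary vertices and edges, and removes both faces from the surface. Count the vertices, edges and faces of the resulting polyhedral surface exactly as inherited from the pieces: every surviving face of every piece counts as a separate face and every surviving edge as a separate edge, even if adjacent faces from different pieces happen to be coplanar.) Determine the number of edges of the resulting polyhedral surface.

67

A 13-gonal antiprism: V=26, E=52, F=28.
Attach a hexagonal bipyramid (V=8, E=18, F=12) along a 3-gon: merge 3 vertices and 3 edges, delete both glued faces → V=31, E=67, F=38.
Check: V − E + F = 31 − 67 + 38 = 2.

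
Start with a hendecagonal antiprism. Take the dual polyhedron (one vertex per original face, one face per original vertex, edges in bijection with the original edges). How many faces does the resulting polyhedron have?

22

The base solid has V = 22, E = 44, F = 24.
The dual swaps V and F and preserves E: V′ = F = 24, E′ = E = 44, F′ = V = 22.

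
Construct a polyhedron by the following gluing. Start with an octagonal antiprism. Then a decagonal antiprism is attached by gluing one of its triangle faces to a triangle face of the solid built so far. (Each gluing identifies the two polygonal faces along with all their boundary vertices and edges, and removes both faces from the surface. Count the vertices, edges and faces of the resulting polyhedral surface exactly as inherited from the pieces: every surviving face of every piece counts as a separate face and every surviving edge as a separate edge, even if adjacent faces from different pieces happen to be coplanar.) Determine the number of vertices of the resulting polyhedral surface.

An octagonal antiprism: V=16, E=32, F=18.
Attach a decagonal antiprism (V=20, E=40, F=22) along a 3-gon: merge 3 vertices and 3 edges, delete both glued faces → V=33, E=69, F=38.
Check: V − E + F = 33 − 69 + 38 = 2.

33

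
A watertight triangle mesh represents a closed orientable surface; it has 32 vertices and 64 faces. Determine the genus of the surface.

Every face is a triangle, so 2E = 3·64 = 192, giving E = 96.
χ = V − E + F = 32 − 96 + 64 = 0.
For a closed orientable surface χ = 2 − 2g, so g = (2 − (0))/2 = 1.

1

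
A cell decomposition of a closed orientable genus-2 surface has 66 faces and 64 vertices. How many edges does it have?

For a closed orientable surface of genus 2, χ = 2 − 2·2 = -2.
E = V + F − (-2) = 64 + 66 − (-2) = 132.

132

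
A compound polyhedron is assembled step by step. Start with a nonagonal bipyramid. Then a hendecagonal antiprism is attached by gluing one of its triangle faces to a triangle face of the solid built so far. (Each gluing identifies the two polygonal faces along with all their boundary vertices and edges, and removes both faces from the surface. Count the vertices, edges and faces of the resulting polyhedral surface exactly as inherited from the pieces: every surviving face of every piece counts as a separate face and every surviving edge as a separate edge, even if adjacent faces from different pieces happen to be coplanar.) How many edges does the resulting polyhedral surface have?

A nonagonal bipyramid: V=11, E=27, F=18.
Attach a hendecagonal antiprism (V=22, E=44, F=24) along a 3-gon: merge 3 vertices and 3 edges, delete both glued faces → V=30, E=68, F=40.
Check: V − E + F = 30 − 68 + 40 = 2.

68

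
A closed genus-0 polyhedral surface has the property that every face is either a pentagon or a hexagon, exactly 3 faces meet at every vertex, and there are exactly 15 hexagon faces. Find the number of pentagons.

Let x be the number of pentagons; then F = 15 + x.
Edge–face incidences: 2E = 6·15 + 5·x = 90 + 5x.
Every vertex has degree 3, so 3V = 2E.
Euler: V − E + F = 2 ⇒ (2E)/3 − E + (15 + x) = 2.
Multiply by 6: 2·(2E) − 3·(2E) + 6·(15 + x) = 12, i.e. 90 + 6x − (90 + 5x) = 12.
Collecting terms: x = 12.
Then 2E = 90 + 5·12 = 150, so E = 75, V = 2E/3 = 50, F = 15 + 12 = 27.

12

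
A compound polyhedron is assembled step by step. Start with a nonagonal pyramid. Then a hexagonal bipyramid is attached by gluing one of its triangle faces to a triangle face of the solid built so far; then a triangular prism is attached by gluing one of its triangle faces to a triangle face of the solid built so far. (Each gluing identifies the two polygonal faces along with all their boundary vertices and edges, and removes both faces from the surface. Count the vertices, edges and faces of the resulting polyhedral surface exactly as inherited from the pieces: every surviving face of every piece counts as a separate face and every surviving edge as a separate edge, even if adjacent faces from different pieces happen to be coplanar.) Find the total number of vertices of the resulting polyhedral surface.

A nonagonal pyramid: V=10, E=18, F=10.
Attach a hexagonal bipyramid (V=8, E=18, F=12) along a 3-gon: merge 3 vertices and 3 edges, delete both glued faces → V=15, E=33, F=20.
Attach a triangular prism (V=6, E=9, F=5) along a 3-gon: merge 3 vertices and 3 edges, delete both glued faces → V=18, E=39, F=23.
Check: V − E + F = 18 − 39 + 23 = 2.

18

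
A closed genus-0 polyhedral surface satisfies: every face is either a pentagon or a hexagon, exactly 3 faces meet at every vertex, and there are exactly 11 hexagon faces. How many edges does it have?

Let x be the number of pentagons; then F = 11 + x.
Edge–face incidences: 2E = 6·11 + 5·x = 66 + 5x.
Every vertex has degree 3, so 3V = 2E.
Euler: V − E + F = 2 ⇒ (2E)/3 − E + (11 + x) = 2.
Multiply by 6: 2·(2E) − 3·(2E) + 6·(11 + x) = 12, i.e. 66 + 6x − (66 + 5x) = 12.
Collecting terms: x = 12.
Then 2E = 66 + 5·12 = 126, so E = 63, V = 2E/3 = 42, F = 11 + 12 = 23.

63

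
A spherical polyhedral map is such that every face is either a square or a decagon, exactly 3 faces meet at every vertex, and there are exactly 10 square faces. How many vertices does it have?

20

Let x be the number of decagons; then F = 10 + x.
Edge–face incidences: 2E = 4·10 + 10·x = 40 + 10x.
Every vertex has degree 3, so 3V = 2E.
Euler: V − E + F = 2 ⇒ (2E)/3 − E + (10 + x) = 2.
Multiply by 6: 2·(2E) − 3·(2E) + 6·(10 + x) = 12, i.e. 60 + 6x − (40 + 10x) = 12.
Collecting terms: −4x + 20 = 12, so −4x = −8, so x = 2.
Then 2E = 40 + 10·2 = 60, so E = 30, V = 2E/3 = 20, F = 10 + 2 = 12.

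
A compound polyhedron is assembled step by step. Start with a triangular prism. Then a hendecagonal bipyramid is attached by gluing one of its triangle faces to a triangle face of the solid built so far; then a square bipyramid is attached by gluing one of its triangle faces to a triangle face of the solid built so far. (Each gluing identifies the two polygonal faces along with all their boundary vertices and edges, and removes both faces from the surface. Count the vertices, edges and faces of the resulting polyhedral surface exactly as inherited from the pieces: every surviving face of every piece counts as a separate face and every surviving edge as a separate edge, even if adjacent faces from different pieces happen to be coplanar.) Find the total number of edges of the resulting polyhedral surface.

48

A triangular prism: V=6, E=9, F=5.
Attach a hendecagonal bipyramid (V=13, E=33, F=22) along a 3-gon: merge 3 vertices and 3 edges, delete both glued faces → V=16, E=39, F=25.
Attach a square bipyramid (V=6, E=12, F=8) along a 3-gon: merge 3 vertices and 3 edges, delete both glued faces → V=19, E=48, F=31.
Check: V − E + F = 19 − 48 + 31 = 2.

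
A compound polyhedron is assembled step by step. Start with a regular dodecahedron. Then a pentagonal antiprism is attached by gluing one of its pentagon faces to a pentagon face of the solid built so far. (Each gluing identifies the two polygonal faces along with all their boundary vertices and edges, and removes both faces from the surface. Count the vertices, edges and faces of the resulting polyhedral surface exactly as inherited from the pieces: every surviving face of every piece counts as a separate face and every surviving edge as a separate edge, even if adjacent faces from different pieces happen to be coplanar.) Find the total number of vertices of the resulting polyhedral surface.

25

A regular dodecahedron: V=20, E=30, F=12.
Attach a pentagonal antiprism (V=10, E=20, F=12) along a 5-gon: merge 5 vertices and 5 edges, delete both glued faces → V=25, E=45, F=22.
Check: V − E + F = 25 − 45 + 22 = 2.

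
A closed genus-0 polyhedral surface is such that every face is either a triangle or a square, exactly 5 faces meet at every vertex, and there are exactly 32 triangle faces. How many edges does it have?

Let x be the number of squares; then F = 32 + x.
Edge–face incidences: 2E = 3·32 + 4·x = 96 + 4x.
Every vertex has degree 5, so 5V = 2E.
Euler: V − E + F = 2 ⇒ (2E)/5 − E + (32 + x) = 2.
Multiply by 10: 2·(2E) − 5·(2E) + 10·(32 + x) = 20, i.e. 320 + 10x − 3·(96 + 4x) = 20.
Collecting terms: −2x + 32 = 20, so −2x = −12, so x = 6.
Then 2E = 96 + 4·6 = 120, so E = 60, V = 2E/5 = 24, F = 32 + 6 = 38.

60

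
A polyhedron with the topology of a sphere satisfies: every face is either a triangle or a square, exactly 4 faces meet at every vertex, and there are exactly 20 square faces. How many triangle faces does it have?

Let x be the number of triangles; then F = 20 + x.
Edge–face incidences: 2E = 4·20 + 3·x = 80 + 3x.
Every vertex has degree 4, so 4V = 2E.
Euler: V − E + F = 2 ⇒ (2E)/4 − E + (20 + x) = 2.
Multiply by 8: 2·(2E) − 4·(2E) + 8·(20 + x) = 16, i.e. 160 + 8x − 2·(80 + 3x) = 16.
Collecting terms: 2x = 16, so x = 8.
Then 2E = 80 + 3·8 = 104, so E = 52, V = 2E/4 = 26, F = 20 + 8 = 28.

8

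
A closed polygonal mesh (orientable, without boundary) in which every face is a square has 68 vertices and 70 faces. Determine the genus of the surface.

Every face is a square, so 2E = 4·70 = 280, giving E = 140.
χ = V − E + F = 68 − 140 + 70 = -2.
For a closed orientable surface χ = 2 − 2g, so g = (2 − (-2))/2 = 2.

2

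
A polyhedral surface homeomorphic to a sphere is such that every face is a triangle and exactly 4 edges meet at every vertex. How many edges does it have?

Each face has 3 edges and each edge borders two faces, so 2E = 3F.
Each vertex has degree 4, so 4V = 2E and hence V = 3F/4.
Euler: V − E + F = 2 ⇒ (3F/4) − (3F/2) + F = 2.
Multiply by 8: (6 − 12 + 8)F = 16, i.e. 2F = 16.
So F = 8, E = 3·8/2 = 12, V = 3·8/4 = 6.

12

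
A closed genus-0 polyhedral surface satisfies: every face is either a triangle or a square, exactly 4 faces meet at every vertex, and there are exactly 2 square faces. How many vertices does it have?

Let x be the number of triangles; then F = 2 + x.
Edge–face incidences: 2E = 4·2 + 3·x = 8 + 3x.
Every vertex has degree 4, so 4V = 2E.
Euler: V − E + F = 2 ⇒ (2E)/4 − E + (2 + x) = 2.
Multiply by 8: 2·(2E) − 4·(2E) + 8·(2 + x) = 16, i.e. 16 + 8x − 2·(8 + 3x) = 16.
Collecting terms: 2x = 16, so x = 8.
Then 2E = 8 + 3·8 = 32, so E = 16, V = 2E/4 = 8, F = 2 + 8 = 10.

8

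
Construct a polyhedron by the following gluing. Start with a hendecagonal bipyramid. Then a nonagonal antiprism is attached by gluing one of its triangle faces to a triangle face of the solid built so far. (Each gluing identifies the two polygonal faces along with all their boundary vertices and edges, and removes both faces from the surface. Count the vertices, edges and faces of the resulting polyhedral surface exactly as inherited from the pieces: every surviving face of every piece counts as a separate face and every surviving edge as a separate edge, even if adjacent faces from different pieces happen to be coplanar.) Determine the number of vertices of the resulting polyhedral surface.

28

A hendecagonal bipyramid: V=13, E=33, F=22.
Attach a nonagonal antiprism (V=18, E=36, F=20) along a 3-gon: merge 3 vertices and 3 edges, delete both glued faces → V=28, E=66, F=40.
Check: V − E + F = 28 − 66 + 40 = 2.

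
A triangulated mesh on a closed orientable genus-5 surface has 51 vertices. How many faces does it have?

118

χ = 2 − 2·5 = -8, and every face is a triangle so 3F = 2E.
V − E + F = -8 with E = 3F/2 gives 51 − (3/2 − 1)·F = -8, so F = 118 and E = 177.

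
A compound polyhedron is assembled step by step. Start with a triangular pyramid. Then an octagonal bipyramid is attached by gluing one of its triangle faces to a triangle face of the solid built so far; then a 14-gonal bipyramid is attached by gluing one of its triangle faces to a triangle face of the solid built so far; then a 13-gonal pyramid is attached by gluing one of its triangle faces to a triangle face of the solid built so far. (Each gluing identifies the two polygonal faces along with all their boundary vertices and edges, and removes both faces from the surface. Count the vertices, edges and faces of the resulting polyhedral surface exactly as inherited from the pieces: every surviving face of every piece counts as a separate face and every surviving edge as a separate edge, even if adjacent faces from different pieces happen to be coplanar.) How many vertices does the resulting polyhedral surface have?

35

A triangular pyramid: V=4, E=6, F=4.
Attach an octagonal bipyramid (V=10, E=24, F=16) along a 3-gon: merge 3 vertices and 3 edges, delete both glued faces → V=11, E=27, F=18.
Attach a 14-gonal bipyramid (V=16, E=42, F=28) along a 3-gon: merge 3 vertices and 3 edges, delete both glued faces → V=24, E=66, F=44.
Attach a 13-gonal pyramid (V=14, E=26, F=14) along a 3-gon: merge 3 vertices and 3 edges, delete both glued faces → V=35, E=89, F=56.
Check: V − E + F = 35 − 89 + 56 = 2.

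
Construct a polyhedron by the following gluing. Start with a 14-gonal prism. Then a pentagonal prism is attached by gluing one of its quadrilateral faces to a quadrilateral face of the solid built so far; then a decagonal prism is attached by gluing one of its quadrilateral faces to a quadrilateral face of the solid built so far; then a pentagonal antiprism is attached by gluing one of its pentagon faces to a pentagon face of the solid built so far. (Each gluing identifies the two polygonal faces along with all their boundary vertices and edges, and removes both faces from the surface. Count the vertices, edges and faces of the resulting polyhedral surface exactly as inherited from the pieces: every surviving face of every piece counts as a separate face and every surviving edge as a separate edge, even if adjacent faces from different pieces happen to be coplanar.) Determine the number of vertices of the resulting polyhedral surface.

55

A 14-gonal prism: V=28, E=42, F=16.
Attach a pentagonal prism (V=10, E=15, F=7) along a 4-gon: merge 4 vertices and 4 edges, delete both glued faces → V=34, E=53, F=21.
Attach a decagonal prism (V=20, E=30, F=12) along a 4-gon: merge 4 vertices and 4 edges, delete both glued faces → V=50, E=79, F=31.
Attach a pentagonal antiprism (V=10, E=20, F=12) along a 5-gon: merge 5 vertices and 5 edges, delete both glued faces → V=55, E=94, F=41.
Check: V − E + F = 55 − 94 + 41 = 2.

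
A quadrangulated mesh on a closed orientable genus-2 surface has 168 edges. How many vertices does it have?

χ = 2 − 2·2 = -2, and every face is a square so 4F = 2E.
F = 2E/4 = 84. Then V = -2 + E − F = -2 + 168 − 84 = 82.

82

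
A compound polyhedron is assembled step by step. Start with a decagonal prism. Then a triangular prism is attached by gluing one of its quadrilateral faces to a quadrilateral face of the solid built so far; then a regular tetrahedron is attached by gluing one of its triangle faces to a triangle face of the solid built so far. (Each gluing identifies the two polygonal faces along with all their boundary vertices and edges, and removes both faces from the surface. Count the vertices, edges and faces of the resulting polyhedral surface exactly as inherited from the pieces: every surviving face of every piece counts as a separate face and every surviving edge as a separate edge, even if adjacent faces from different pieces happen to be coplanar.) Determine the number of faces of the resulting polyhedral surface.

A decagonal prism: V=20, E=30, F=12.
Attach a triangular prism (V=6, E=9, F=5) along a 4-gon: merge 4 vertices and 4 edges, delete both glued faces → V=22, E=35, F=15.
Attach a regular tetrahedron (V=4, E=6, F=4) along a 3-gon: merge 3 vertices and 3 edges, delete both glued faces → V=23, E=38, F=17.
Check: V − E + F = 23 − 38 + 17 = 2.

17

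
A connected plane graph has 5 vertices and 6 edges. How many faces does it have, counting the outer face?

Euler's formula for a connected plane graph: V − E + F = 2, so F = 2 − 5 + 6 = 3.

3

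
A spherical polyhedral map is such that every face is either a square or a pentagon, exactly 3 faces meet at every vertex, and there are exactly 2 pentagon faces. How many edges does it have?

Let x be the number of squares; then F = 2 + x.
Edge–face incidences: 2E = 5·2 + 4·x = 10 + 4x.
Every vertex has degree 3, so 3V = 2E.
Euler: V − E + F = 2 ⇒ (2E)/3 − E + (2 + x) = 2.
Multiply by 6: 2·(2E) − 3·(2E) + 6·(2 + x) = 12, i.e. 12 + 6x − (10 + 4x) = 12.
Collecting terms: 2x + 2 = 12, so 2x = 10, so x = 5.
Then 2E = 10 + 4·5 = 30, so E = 15, V = 2E/3 = 10, F = 2 + 5 = 7.

15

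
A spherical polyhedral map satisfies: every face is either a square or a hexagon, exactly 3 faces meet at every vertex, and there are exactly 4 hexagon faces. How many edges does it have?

Let x be the number of squares; then F = 4 + x.
Edge–face incidences: 2E = 6·4 + 4·x = 24 + 4x.
Every vertex has degree 3, so 3V = 2E.
Euler: V − E + F = 2 ⇒ (2E)/3 − E + (4 + x) = 2.
Multiply by 6: 2·(2E) − 3·(2E) + 6·(4 + x) = 12, i.e. 24 + 6x − (24 + 4x) = 12.
Collecting terms: 2x = 12, so x = 6.
Then 2E = 24 + 4·6 = 48, so E = 24, V = 2E/3 = 16, F = 4 + 6 = 10.

24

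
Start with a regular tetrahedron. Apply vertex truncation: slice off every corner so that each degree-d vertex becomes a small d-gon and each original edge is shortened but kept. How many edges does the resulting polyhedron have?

18

The base solid has V = 4, E = 6, F = 4.
Truncation replaces each original edge-end by a new vertex, so V′ = 2E = 12.
Each original edge survives, and each old vertex of degree d contributes d new edges; summing degrees gives Σd = 2E, so E′ = E + 2E = 3E = 18.
Each original face survives and each original vertex becomes one new face: F′ = F + V = 8.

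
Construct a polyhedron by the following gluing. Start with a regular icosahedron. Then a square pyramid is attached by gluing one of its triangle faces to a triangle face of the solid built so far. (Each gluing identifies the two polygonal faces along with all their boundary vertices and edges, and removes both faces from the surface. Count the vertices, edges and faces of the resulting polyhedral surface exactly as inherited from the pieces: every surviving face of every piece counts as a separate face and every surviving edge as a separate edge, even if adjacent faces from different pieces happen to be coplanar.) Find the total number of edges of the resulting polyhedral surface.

A regular icosahedron: V=12, E=30, F=20.
Attach a square pyramid (V=5, E=8, F=5) along a 3-gon: merge 3 vertices and 3 edges, delete both glued faces → V=14, E=35, F=23.
Check: V − E + F = 14 − 35 + 23 = 2.

35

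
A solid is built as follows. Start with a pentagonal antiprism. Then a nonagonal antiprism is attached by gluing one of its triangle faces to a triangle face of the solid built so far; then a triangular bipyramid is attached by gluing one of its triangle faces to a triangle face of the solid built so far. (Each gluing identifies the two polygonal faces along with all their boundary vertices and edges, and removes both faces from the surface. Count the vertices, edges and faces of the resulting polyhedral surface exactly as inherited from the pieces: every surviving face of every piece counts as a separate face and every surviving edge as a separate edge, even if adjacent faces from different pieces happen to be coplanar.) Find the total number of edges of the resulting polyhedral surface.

59

A pentagonal antiprism: V=10, E=20, F=12.
Attach a nonagonal antiprism (V=18, E=36, F=20) along a 3-gon: merge 3 vertices and 3 edges, delete both glued faces → V=25, E=53, F=30.
Attach a triangular bipyramid (V=5, E=9, F=6) along a 3-gon: merge 3 vertices and 3 edges, delete both glued faces → V=27, E=59, F=34.
Check: V − E + F = 27 − 59 + 34 = 2.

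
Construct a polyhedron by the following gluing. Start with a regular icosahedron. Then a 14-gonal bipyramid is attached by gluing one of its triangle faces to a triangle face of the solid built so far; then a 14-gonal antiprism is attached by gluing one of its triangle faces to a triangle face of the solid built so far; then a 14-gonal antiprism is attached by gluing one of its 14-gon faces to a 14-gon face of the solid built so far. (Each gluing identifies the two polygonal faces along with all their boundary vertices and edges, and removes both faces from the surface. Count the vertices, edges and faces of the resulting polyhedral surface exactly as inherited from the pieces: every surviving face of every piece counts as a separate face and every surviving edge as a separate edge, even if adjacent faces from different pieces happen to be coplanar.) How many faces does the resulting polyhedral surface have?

A regular icosahedron: V=12, E=30, F=20.
Attach a 14-gonal bipyramid (V=16, E=42, F=28) along a 3-gon: merge 3 vertices and 3 edges, delete both glued faces → V=25, E=69, F=46.
Attach a 14-gonal antiprism (V=28, E=56, F=30) along a 3-gon: merge 3 vertices and 3 edges, delete both glued faces → V=50, E=122, F=74.
Attach a 14-gonal antiprism (V=28, E=56, F=30) along a 14-gon: merge 14 vertices and 14 edges, delete both glued faces → V=64, E=164, F=102.
Check: V − E + F = 64 − 164 + 102 = 2.

102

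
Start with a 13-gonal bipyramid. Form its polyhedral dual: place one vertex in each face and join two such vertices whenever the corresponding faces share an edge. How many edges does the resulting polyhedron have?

39

The base solid has V = 15, E = 39, F = 26.
The dual swaps V and F and preserves E: V′ = F = 26, E′ = E = 39, F′ = V = 15.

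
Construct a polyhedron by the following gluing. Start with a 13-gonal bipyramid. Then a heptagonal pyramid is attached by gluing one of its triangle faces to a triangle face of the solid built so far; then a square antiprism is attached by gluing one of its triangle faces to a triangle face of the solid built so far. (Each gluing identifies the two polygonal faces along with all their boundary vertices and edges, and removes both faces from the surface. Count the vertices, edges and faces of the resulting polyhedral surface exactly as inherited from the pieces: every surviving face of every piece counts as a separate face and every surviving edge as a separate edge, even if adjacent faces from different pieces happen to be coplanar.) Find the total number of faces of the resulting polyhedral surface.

40

A 13-gonal bipyramid: V=15, E=39, F=26.
Attach a heptagonal pyramid (V=8, E=14, F=8) along a 3-gon: merge 3 vertices and 3 edges, delete both glued faces → V=20, E=50, F=32.
Attach a square antiprism (V=8, E=16, F=10) along a 3-gon: merge 3 vertices and 3 edges, delete both glued faces → V=25, E=63, F=40.
Check: V − E + F = 25 − 63 + 40 = 2.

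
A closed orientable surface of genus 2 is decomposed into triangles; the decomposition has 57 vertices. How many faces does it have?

118

χ = 2 − 2·2 = -2, and every face is a triangle so 3F = 2E.
V − E + F = -2 with E = 3F/2 gives 57 − (3/2 − 1)·F = -2, so F = 118 and E = 177.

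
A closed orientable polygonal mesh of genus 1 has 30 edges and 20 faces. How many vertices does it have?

For a closed orientable surface of genus 1, χ = 2 − 2·1 = 0.
V = 0 + E − F = 0 + 30 − 20 = 10.

10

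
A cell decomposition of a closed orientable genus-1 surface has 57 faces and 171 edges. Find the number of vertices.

For a closed orientable surface of genus 1, χ = 2 − 2·1 = 0.
V = 0 + E − F = 0 + 171 − 57 = 114.

114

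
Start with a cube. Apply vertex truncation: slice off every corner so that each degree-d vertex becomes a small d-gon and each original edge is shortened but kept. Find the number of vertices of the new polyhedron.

24

The base solid has V = 8, E = 12, F = 6.
Truncation replaces each original edge-end by a new vertex, so V′ = 2E = 24.
Each original edge survives, and each old vertex of degree d contributes d new edges; summing degrees gives Σd = 2E, so E′ = E + 2E = 3E = 36.
Each original face survives and each original vertex becomes one new face: F′ = F + V = 14.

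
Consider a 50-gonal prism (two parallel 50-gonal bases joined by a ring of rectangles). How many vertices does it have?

A prism on an n-gon has two n-gon bases and n rectangular sides: V = 2·50 = 100, E = 3·50 = 150, F = 50 + 2 = 52.

100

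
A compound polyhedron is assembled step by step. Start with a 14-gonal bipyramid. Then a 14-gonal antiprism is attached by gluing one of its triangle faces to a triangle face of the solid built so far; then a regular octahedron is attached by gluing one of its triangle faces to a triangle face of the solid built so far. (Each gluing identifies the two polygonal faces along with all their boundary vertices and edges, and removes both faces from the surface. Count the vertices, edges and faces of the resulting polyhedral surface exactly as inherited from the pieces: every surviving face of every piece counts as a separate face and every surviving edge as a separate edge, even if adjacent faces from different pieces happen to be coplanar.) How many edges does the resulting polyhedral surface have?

104

A 14-gonal bipyramid: V=16, E=42, F=28.
Attach a 14-gonal antiprism (V=28, E=56, F=30) along a 3-gon: merge 3 vertices and 3 edges, delete both glued faces → V=41, E=95, F=56.
Attach a regular octahedron (V=6, E=12, F=8) along a 3-gon: merge 3 vertices and 3 edges, delete both glued faces → V=44, E=104, F=62.
Check: V − E + F = 44 − 104 + 62 = 2.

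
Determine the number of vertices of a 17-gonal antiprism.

34

An antiprism on an n-gon has two n-gon caps and 2n triangles: V = 2·17 = 34, E = 4·17 = 68, F = 2·17 + 2 = 36.
Check: V − E + F = 34 − 68 + 36 = 2.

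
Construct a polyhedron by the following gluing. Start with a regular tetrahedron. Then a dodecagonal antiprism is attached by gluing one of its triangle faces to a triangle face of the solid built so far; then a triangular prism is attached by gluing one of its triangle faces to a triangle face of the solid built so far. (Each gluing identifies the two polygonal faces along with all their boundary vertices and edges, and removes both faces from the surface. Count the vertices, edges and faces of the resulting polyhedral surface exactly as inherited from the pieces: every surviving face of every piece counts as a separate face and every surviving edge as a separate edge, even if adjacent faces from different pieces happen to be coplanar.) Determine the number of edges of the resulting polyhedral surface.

57

A regular tetrahedron: V=4, E=6, F=4.
Attach a dodecagonal antiprism (V=24, E=48, F=26) along a 3-gon: merge 3 vertices and 3 edges, delete both glued faces → V=25, E=51, F=28.
Attach a triangular prism (V=6, E=9, F=5) along a 3-gon: merge 3 vertices and 3 edges, delete both glued faces → V=28, E=57, F=31.
Check: V − E + F = 28 − 57 + 31 = 2.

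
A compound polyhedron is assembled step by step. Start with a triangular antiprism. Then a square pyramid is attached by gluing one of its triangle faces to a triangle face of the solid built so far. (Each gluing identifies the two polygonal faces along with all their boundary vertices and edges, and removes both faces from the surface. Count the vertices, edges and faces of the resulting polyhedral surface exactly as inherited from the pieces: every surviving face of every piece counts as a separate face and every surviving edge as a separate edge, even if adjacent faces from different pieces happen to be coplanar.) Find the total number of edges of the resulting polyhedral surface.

A triangular antiprism: V=6, E=12, F=8.
Attach a square pyramid (V=5, E=8, F=5) along a 3-gon: merge 3 vertices and 3 edges, delete both glued faces → V=8, E=17, F=11.
Check: V − E + F = 8 − 17 + 11 = 2.

17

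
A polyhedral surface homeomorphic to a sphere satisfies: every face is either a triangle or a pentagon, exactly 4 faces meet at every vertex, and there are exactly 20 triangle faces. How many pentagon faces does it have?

Let x be the number of pentagons; then F = 20 + x.
Edge–face incidences: 2E = 3·20 + 5·x = 60 + 5x.
Every vertex has degree 4, so 4V = 2E.
Euler: V − E + F = 2 ⇒ (2E)/4 − E + (20 + x) = 2.
Multiply by 8: 2·(2E) − 4·(2E) + 8·(20 + x) = 16, i.e. 160 + 8x − 2·(60 + 5x) = 16.
Collecting terms: −2x + 40 = 16, so −2x = −24, so x = 12.
Then 2E = 60 + 5·12 = 120, so E = 60, V = 2E/4 = 30, F = 20 + 12 = 32.

12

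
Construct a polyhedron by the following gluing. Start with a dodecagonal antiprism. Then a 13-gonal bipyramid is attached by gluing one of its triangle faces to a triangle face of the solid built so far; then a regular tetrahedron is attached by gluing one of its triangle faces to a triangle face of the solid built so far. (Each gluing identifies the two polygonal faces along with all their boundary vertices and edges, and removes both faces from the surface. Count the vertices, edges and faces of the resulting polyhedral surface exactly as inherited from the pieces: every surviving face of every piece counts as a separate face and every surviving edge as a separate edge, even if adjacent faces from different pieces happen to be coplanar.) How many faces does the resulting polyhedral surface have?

52

A dodecagonal antiprism: V=24, E=48, F=26.
Attach a 13-gonal bipyramid (V=15, E=39, F=26) along a 3-gon: merge 3 vertices and 3 edges, delete both glued faces → V=36, E=84, F=50.
Attach a regular tetrahedron (V=4, E=6, F=4) along a 3-gon: merge 3 vertices and 3 edges, delete both glued faces → V=37, E=87, F=52.
Check: V − E + F = 37 − 87 + 52 = 2.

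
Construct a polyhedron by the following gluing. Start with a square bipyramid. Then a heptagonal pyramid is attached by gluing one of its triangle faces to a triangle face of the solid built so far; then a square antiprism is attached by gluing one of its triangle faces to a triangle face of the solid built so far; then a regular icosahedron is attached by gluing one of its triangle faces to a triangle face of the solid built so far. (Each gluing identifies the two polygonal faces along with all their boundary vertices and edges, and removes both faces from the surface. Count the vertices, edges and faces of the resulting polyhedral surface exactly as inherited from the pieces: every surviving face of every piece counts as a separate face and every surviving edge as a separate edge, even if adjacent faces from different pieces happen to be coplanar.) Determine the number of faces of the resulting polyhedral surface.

40

A square bipyramid: V=6, E=12, F=8.
Attach a heptagonal pyramid (V=8, E=14, F=8) along a 3-gon: merge 3 vertices and 3 edges, delete both glued faces → V=11, E=23, F=14.
Attach a square antiprism (V=8, E=16, F=10) along a 3-gon: merge 3 vertices and 3 edges, delete both glued faces → V=16, E=36, F=22.
Attach a regular icosahedron (V=12, E=30, F=20) along a 3-gon: merge 3 vertices and 3 edges, delete both glued faces → V=25, E=63, F=40.
Check: V − E + F = 25 − 63 + 40 = 2.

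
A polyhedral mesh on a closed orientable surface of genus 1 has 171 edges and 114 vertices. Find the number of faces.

57

For a closed orientable surface of genus 1, χ = 2 − 2·1 = 0.
F = 0 − V + E = 0 − 114 + 171 = 57.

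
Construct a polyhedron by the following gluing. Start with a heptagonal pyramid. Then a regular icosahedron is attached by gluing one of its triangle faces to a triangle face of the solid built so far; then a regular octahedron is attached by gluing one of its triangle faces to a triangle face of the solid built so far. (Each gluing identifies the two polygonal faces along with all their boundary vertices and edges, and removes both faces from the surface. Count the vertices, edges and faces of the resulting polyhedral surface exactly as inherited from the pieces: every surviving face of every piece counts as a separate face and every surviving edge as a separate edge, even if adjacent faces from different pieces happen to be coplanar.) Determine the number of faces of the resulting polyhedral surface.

A heptagonal pyramid: V=8, E=14, F=8.
Attach a regular icosahedron (V=12, E=30, F=20) along a 3-gon: merge 3 vertices and 3 edges, delete both glued faces → V=17, E=41, F=26.
Attach a regular octahedron (V=6, E=12, F=8) along a 3-gon: merge 3 vertices and 3 edges, delete both glued faces → V=20, E=50, F=32.
Check: V − E + F = 20 − 50 + 32 = 2.

32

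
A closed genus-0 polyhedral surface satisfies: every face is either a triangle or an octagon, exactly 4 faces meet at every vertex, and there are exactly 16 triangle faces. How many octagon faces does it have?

2

Let x be the number of octagons; then F = 16 + x.
Edge–face incidences: 2E = 3·16 + 8·x = 48 + 8x.
Every vertex has degree 4, so 4V = 2E.
Euler: V − E + F = 2 ⇒ (2E)/4 − E + (16 + x) = 2.
Multiply by 8: 2·(2E) − 4·(2E) + 8·(16 + x) = 16, i.e. 128 + 8x − 2·(48 + 8x) = 16.
Collecting terms: −8x + 32 = 16, so −8x = −16, so x = 2.
Then 2E = 48 + 8·2 = 64, so E = 32, V = 2E/4 = 16, F = 16 + 2 = 18.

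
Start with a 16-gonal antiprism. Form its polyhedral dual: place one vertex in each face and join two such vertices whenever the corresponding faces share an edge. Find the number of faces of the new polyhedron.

The base solid has V = 32, E = 64, F = 34.
The dual swaps V and F and preserves E: V′ = F = 34, E′ = E = 64, F′ = V = 32.

32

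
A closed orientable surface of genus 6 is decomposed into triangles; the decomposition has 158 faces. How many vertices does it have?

χ = 2 − 2·6 = -10, and every face is a triangle so 3F = 2E.
E = 3·158/2 = 237. Then V = -10 + E − F = -10 + 237 − 158 = 69.

69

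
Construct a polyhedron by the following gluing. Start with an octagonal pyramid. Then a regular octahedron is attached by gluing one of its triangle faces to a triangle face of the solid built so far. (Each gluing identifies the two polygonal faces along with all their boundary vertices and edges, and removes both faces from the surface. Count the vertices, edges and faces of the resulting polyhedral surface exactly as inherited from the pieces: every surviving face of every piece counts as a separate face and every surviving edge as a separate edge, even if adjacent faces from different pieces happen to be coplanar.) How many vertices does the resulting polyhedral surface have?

An octagonal pyramid: V=9, E=16, F=9.
Attach a regular octahedron (V=6, E=12, F=8) along a 3-gon: merge 3 vertices and 3 edges, delete both glued faces → V=12, E=25, F=15.
Check: V − E + F = 12 − 25 + 15 = 2.

12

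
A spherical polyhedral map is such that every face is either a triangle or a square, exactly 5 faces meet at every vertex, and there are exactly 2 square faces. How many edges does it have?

Let x be the number of triangles; then F = 2 + x.
Edge–face incidences: 2E = 4·2 + 3·x = 8 + 3x.
Every vertex has degree 5, so 5V = 2E.
Euler: V − E + F = 2 ⇒ (2E)/5 − E + (2 + x) = 2.
Multiply by 10: 2·(2E) − 5·(2E) + 10·(2 + x) = 20, i.e. 20 + 10x − 3·(8 + 3x) = 20.
Collecting terms: x − 4 = 20, so x = 24.
Then 2E = 8 + 3·24 = 80, so E = 40, V = 2E/5 = 16, F = 2 + 24 = 26.

40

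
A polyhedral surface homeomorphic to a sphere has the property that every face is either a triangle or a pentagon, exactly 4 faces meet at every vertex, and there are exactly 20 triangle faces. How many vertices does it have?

Let x be the number of pentagons; then F = 20 + x.
Edge–face incidences: 2E = 3·20 + 5·x = 60 + 5x.
Every vertex has degree 4, so 4V = 2E.
Euler: V − E + F = 2 ⇒ (2E)/4 − E + (20 + x) = 2.
Multiply by 8: 2·(2E) − 4·(2E) + 8·(20 + x) = 16, i.e. 160 + 8x − 2·(60 + 5x) = 16.
Collecting terms: −2x + 40 = 16, so −2x = −24, so x = 12.
Then 2E = 60 + 5·12 = 120, so E = 60, V = 2E/4 = 30, F = 20 + 12 = 32.

30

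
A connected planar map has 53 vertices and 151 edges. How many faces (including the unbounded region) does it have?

Euler's formula for a connected plane graph: V − E + F = 2, so F = 2 − 53 + 151 = 100.

100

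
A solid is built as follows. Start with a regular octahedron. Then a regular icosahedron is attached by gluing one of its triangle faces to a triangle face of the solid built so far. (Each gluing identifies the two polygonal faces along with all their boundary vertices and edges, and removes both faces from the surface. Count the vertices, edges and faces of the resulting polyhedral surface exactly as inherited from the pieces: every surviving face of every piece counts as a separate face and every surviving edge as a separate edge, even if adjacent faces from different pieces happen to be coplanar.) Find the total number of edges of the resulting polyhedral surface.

A regular octahedron: V=6, E=12, F=8.
Attach a regular icosahedron (V=12, E=30, F=20) along a 3-gon: merge 3 vertices and 3 edges, delete both glued faces → V=15, E=39, F=26.
Check: V − E + F = 15 − 39 + 26 = 2.

39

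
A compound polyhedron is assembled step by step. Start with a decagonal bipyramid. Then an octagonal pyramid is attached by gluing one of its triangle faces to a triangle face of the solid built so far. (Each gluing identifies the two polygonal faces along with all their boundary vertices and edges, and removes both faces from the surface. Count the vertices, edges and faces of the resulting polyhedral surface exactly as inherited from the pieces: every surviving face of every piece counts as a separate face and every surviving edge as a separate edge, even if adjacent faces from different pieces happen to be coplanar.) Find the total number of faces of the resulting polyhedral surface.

A decagonal bipyramid: V=12, E=30, F=20.
Attach an octagonal pyramid (V=9, E=16, F=9) along a 3-gon: merge 3 vertices and 3 edges, delete both glued faces → V=18, E=43, F=27.
Check: V − E + F = 18 − 43 + 27 = 2.

27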